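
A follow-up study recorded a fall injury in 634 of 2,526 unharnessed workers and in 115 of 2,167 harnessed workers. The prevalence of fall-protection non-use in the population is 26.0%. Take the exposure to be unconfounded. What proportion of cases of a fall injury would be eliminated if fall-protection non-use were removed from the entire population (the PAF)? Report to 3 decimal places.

p₁ = P(outcome | exposed) = 634/2526 = 0.25099
p₀ = P(outcome | unexposed) = 115/2167 = 0.053069
Overall risk P(Y=1) = π·p₁ + (1−π)·p₀ = 0.26×0.25099 + 0.74×0.053069 = 0.10453.
Under exogeneity, PAF = [P(Y=1) − p₀] / P(Y=1).
PAF = (0.10453 − 0.053069) / 0.10453 ≈ 0.4923

PAF ≈ 0.492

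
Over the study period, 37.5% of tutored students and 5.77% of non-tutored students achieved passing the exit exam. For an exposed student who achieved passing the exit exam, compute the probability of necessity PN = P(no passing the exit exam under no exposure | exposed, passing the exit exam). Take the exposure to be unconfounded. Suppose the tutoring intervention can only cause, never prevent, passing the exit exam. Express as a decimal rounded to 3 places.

p₁ = 0.375, p₀ = 0.0577.
Under exogeneity and monotonicity, PN = (p₁ − p₀) / p₁.
PN = (0.375 − 0.0577) / 0.375 = 0.3173 / 0.375 ≈ 0.8461

PN ≈ 0.846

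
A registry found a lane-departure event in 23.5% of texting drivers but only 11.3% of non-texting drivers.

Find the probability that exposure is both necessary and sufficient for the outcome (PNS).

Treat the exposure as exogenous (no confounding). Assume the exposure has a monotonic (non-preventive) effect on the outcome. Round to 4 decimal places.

PNS ≈ 0.1220

p₁ = 0.235, p₀ = 0.113.
Under exogeneity and monotonicity, PNS = p₁ − p₀.
PNS = 0.235 − 0.113 = 0.122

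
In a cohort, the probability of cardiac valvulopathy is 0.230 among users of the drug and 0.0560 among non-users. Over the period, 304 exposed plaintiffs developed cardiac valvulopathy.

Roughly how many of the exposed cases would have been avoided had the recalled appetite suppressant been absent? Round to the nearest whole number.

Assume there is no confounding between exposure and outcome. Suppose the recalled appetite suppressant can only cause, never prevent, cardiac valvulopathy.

about 230 cases

Let p₁ = 0.23, p₀ = 0.056.
PN = (p₁ − p₀)/p₁ = (0.23 − 0.056) / 0.23 ≈ 0.75652.
Attributable cases ≈ PN × (exposed cases) = 0.75652 × 304 ≈ 229.98.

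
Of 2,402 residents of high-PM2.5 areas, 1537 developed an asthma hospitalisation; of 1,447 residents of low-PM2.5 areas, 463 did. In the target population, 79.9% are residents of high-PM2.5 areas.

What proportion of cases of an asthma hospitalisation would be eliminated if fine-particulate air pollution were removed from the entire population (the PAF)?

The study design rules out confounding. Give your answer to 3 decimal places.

p₁ = P(outcome | exposed) = 1537/2402 = 0.63988
p₀ = P(outcome | unexposed) = 463/1447 = 0.31997
Overall risk P(Y=1) = π·p₁ + (1−π)·p₀ = 0.799×0.63988 + 0.201×0.31997 = 0.57558.
Under exogeneity, PAF = [P(Y=1) − p₀] / P(Y=1).
PAF = (0.57558 − 0.31997) / 0.57558 ≈ 0.4441

PAF ≈ 0.444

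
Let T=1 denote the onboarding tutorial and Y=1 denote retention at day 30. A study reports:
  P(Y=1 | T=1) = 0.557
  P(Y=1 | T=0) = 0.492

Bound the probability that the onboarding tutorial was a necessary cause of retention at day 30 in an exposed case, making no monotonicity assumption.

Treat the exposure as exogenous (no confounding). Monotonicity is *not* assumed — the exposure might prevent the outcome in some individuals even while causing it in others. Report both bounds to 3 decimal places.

0.117 ≤ PN ≤ 0.912

Let p₁ = 0.557, p₀ = 0.492.
Under exogeneity alone the bounds on PN are max{0,(p₁−p₀)/p₁} ≤ PN ≤ min{1,(1−p₀)/p₁}.
  lower = (p₁ − p₀)/p₁ = 0.065 / 0.557 ≈ 0.1167
  upper = min{1, (1 − p₀)/p₁} = 0.508 / 0.557 ≈ 0.9120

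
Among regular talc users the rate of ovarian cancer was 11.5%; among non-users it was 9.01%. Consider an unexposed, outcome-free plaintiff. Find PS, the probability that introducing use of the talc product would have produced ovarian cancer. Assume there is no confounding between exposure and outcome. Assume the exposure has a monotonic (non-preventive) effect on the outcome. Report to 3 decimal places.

p₁ = 0.115, p₀ = 0.0901.
Under exogeneity and monotonicity, PS = (p₁ − p₀) / (1 − p₀).
PS = (0.115 − 0.0901) / (1 − 0.0901) = 0.0249 / 0.9099 ≈ 0.0274

PS ≈ 0.027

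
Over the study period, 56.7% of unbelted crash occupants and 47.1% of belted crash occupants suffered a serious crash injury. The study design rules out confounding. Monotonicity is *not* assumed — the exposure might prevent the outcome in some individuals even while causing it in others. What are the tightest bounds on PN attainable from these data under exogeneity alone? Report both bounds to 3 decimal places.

0.169 ≤ PN ≤ 0.933

p₁ = 0.567, p₀ = 0.471.
Under exogeneity alone the bounds on PN are max{0,(p₁−p₀)/p₁} ≤ PN ≤ min{1,(1−p₀)/p₁}.
  lower = (p₁ − p₀)/p₁ = 0.096 / 0.567 ≈ 0.1693
  upper = min{1, (1 − p₀)/p₁} = 0.529 / 0.567 ≈ 0.9330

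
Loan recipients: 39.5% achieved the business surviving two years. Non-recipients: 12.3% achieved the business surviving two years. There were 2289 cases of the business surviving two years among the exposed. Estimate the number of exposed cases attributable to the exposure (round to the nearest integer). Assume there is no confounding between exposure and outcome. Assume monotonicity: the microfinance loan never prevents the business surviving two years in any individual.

about 1576 cases

p₁ = 0.395, p₀ = 0.123.
PN = (p₁ − p₀)/p₁ = (0.395 − 0.123) / 0.395 ≈ 0.68861.
Attributable cases ≈ PN × (exposed cases) = 0.68861 × 2289 ≈ 1576.22.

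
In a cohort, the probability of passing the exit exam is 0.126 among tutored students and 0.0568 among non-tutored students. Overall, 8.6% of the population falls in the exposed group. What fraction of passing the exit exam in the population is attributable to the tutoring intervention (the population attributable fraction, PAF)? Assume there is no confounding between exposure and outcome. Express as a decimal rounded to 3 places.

Let p₁ = 0.126, p₀ = 0.0568.
Overall risk P(Y=1) = π·p₁ + (1−π)·p₀ = 0.086×0.126 + 0.914×0.0568 = 0.062751.
Under exogeneity, PAF = [P(Y=1) − p₀] / P(Y=1).
PAF = (0.062751 − 0.0568) / 0.062751 ≈ 0.0948

PAF ≈ 0.095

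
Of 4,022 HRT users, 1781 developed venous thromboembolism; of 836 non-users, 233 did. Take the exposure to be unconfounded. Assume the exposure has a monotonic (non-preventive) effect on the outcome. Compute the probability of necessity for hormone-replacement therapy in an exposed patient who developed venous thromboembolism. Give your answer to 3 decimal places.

p₁ = P(outcome | exposed) = 1781/4022 = 0.44281
p₀ = P(outcome | unexposed) = 233/836 = 0.27871
Under exogeneity and monotonicity, PN = (p₁ − p₀) / p₁.
PN = (0.44281 − 0.27871) / 0.44281 = 0.16411 / 0.44281 ≈ 0.3706

PN ≈ 0.371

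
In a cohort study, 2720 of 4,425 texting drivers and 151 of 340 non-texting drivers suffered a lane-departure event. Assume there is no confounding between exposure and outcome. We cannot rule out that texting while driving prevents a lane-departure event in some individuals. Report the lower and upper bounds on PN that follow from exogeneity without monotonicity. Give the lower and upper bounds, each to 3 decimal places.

p₁ = P(outcome | exposed) = 2720/4425 = 0.61469
p₀ = P(outcome | unexposed) = 151/340 = 0.44412
Under exogeneity alone the bounds on PN are max{0,(p₁−p₀)/p₁} ≤ PN ≤ min{1,(1−p₀)/p₁}.
  lower = (p₁ − p₀)/p₁ = 0.17057 / 0.61469 ≈ 0.2775
  upper = min{1, (1 − p₀)/p₁} = 0.55588 / 0.61469 ≈ 0.9043

0.277 ≤ PN ≤ 0.904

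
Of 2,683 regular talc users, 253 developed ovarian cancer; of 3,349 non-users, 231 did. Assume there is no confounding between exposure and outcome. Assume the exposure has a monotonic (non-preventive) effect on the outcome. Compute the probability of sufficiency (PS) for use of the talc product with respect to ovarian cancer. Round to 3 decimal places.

p₁ = P(outcome | exposed) = 253/2683 = 0.094297
p₀ = P(outcome | unexposed) = 231/3349 = 0.068976
Under exogeneity and monotonicity, PS = (p₁ − p₀) / (1 − p₀).
PS = (0.094297 − 0.068976) / (1 − 0.068976) = 0.025322 / 0.93102 ≈ 0.0272

PS ≈ 0.027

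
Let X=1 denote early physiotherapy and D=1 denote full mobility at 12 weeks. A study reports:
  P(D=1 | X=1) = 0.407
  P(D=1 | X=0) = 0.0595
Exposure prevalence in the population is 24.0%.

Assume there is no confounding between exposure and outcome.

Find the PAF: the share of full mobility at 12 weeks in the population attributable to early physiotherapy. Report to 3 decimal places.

PAF ≈ 0.584

Let p₁ = 0.407, p₀ = 0.0595.
Overall risk P(Y=1) = π·p₁ + (1−π)·p₀ = 0.24×0.407 + 0.76×0.0595 = 0.1429.
Under exogeneity, PAF = [P(Y=1) − p₀] / P(Y=1).
PAF = (0.1429 − 0.0595) / 0.1429 ≈ 0.5836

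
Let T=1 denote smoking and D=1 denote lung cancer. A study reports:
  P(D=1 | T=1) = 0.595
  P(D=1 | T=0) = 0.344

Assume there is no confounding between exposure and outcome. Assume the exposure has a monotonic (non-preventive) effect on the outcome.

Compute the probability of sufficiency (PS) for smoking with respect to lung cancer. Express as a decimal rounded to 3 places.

Let p₁ = 0.595, p₀ = 0.344.
Under exogeneity and monotonicity, PS = (p₁ − p₀) / (1 − p₀).
PS = (0.595 − 0.344) / (1 − 0.344) = 0.251 / 0.656 ≈ 0.3826

PS ≈ 0.383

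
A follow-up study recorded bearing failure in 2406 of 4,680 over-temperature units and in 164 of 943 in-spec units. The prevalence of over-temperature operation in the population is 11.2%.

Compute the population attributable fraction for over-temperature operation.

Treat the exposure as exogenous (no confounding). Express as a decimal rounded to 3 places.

p₁ = P(outcome | exposed) = 2406/4680 = 0.5141
p₀ = P(outcome | unexposed) = 164/943 = 0.17391
Overall risk P(Y=1) = π·p₁ + (1−π)·p₀ = 0.112×0.5141 + 0.888×0.17391 = 0.21201.
Under exogeneity, PAF = [P(Y=1) − p₀] / P(Y=1).
PAF = (0.21201 − 0.17391) / 0.21201 ≈ 0.1797

PAF ≈ 0.180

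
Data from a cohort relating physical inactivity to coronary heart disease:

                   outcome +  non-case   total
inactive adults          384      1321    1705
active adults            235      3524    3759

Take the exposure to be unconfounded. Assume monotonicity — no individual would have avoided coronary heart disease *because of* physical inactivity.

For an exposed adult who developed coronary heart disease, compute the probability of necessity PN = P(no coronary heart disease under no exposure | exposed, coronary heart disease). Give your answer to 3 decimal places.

p₁ = P(outcome | exposed) = 384/1705 = 0.22522
p₀ = P(outcome | unexposed) = 235/3759 = 0.062517
Under exogeneity and monotonicity, PN = (p₁ − p₀) / p₁.
PN = (0.22522 − 0.062517) / 0.22522 = 0.1627 / 0.22522 ≈ 0.7224

PN ≈ 0.722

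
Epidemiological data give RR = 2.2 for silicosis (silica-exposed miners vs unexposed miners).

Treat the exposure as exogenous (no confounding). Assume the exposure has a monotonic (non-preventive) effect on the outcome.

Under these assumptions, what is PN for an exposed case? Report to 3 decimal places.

Under exogeneity and monotonicity, PN = (RR − 1) / RR = 1 − 1/RR.
PN = (2.2 − 1) / 2.2 = 1.2 / 2.2 ≈ 0.5455

PN ≈ 0.545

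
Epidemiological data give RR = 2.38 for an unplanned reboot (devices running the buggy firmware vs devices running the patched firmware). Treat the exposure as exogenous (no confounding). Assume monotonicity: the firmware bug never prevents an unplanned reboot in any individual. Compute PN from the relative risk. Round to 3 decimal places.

Under exogeneity and monotonicity, PN = (RR − 1) / RR = 1 − 1/RR.
PN = (2.38 − 1) / 2.38 = 1.38 / 2.38 ≈ 0.5798

PN ≈ 0.580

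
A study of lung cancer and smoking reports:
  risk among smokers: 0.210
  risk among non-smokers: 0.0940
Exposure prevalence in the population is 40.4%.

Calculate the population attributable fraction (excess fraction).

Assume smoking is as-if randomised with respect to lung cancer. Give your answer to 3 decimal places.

Let p₁ = 0.21, p₀ = 0.094.
Overall risk P(Y=1) = π·p₁ + (1−π)·p₀ = 0.404×0.21 + 0.596×0.094 = 0.14086.
Under exogeneity, PAF = [P(Y=1) − p₀] / P(Y=1).
PAF = (0.14086 − 0.094) / 0.14086 ≈ 0.3327

PAF ≈ 0.333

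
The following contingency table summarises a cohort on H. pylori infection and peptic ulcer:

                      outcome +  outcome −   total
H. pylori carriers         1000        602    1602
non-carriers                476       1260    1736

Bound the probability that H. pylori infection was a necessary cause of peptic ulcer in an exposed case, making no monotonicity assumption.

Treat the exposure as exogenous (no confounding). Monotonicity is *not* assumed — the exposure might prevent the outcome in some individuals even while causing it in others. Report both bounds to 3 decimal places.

0.561 ≤ PN ≤ 1.000

p₁ = P(outcome | exposed) = 1000/1602 = 0.62422
p₀ = P(outcome | unexposed) = 476/1736 = 0.27419
Under exogeneity alone the bounds on PN are max{0,(p₁−p₀)/p₁} ≤ PN ≤ min{1,(1−p₀)/p₁}.
  lower = (p₁ − p₀)/p₁ = 0.35003 / 0.62422 ≈ 0.5607
  upper = min{1, (1 − p₀)/p₁} = 0.72581 / 0.62422 ≈ 1.1627 → capped at 1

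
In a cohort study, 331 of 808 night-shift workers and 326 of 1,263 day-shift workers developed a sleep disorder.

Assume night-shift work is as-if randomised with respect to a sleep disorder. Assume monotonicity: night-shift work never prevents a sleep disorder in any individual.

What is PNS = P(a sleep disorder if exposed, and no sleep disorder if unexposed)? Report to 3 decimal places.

PNS ≈ 0.152

p₁ = P(outcome | exposed) = 331/808 = 0.40965
p₀ = P(outcome | unexposed) = 326/1263 = 0.25812
Under exogeneity and monotonicity, PNS = p₁ − p₀.
PNS = 0.40965 − 0.25812 = 0.15154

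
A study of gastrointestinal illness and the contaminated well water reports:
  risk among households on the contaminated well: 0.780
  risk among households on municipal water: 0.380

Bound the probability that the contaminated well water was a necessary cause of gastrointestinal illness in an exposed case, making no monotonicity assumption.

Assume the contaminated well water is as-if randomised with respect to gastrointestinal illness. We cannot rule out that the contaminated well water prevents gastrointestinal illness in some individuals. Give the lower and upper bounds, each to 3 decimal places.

Let p₁ = 0.78, p₀ = 0.38.
Under exogeneity alone the bounds on PN are max{0,(p₁−p₀)/p₁} ≤ PN ≤ min{1,(1−p₀)/p₁}.
  lower = (p₁ − p₀)/p₁ = 0.4 / 0.78 ≈ 0.5128
  upper = min{1, (1 − p₀)/p₁} = 0.62 / 0.78 ≈ 0.7949

0.513 ≤ PN ≤ 0.795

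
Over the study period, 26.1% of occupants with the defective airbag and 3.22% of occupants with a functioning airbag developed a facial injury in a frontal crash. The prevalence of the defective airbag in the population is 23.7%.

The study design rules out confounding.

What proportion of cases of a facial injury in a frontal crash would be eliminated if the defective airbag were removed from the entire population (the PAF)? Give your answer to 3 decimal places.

PAF ≈ 0.627

p₁ = 0.261, p₀ = 0.0322.
Overall risk P(Y=1) = π·p₁ + (1−π)·p₀ = 0.237×0.261 + 0.763×0.0322 = 0.086426.
Under exogeneity, PAF = [P(Y=1) − p₀] / P(Y=1).
PAF = (0.086426 − 0.0322) / 0.086426 ≈ 0.6274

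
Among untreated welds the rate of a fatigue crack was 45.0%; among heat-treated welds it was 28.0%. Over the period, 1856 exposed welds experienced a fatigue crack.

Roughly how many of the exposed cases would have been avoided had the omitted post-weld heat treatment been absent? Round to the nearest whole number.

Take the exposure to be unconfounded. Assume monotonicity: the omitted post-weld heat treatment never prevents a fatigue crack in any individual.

about 701 cases

p₁ = 0.45, p₀ = 0.28.
PN = (p₁ − p₀)/p₁ = (0.45 − 0.28) / 0.45 ≈ 0.37778.
Attributable cases ≈ PN × (exposed cases) = 0.37778 × 1856 ≈ 701.16.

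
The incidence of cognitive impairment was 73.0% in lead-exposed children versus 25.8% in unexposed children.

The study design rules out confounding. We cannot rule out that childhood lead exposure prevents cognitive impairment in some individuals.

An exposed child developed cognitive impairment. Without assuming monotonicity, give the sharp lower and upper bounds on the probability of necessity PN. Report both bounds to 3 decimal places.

0.647 ≤ PN ≤ 1.000

p₁ = 0.73, p₀ = 0.258.
Under exogeneity alone the bounds on PN are max{0,(p₁−p₀)/p₁} ≤ PN ≤ min{1,(1−p₀)/p₁}.
  lower = (p₁ − p₀)/p₁ = 0.472 / 0.73 ≈ 0.6466
  upper = min{1, (1 − p₀)/p₁} = 0.742 / 0.73 ≈ 1.0164 → capped at 1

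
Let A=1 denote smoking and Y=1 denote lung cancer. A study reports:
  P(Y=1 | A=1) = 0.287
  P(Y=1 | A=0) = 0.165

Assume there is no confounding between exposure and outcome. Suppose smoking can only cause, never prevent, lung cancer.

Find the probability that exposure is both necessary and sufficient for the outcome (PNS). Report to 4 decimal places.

PNS ≈ 0.1220

Let p₁ = 0.287, p₀ = 0.165.
Under exogeneity and monotonicity, PNS = p₁ − p₀.
PNS = 0.287 − 0.165 = 0.122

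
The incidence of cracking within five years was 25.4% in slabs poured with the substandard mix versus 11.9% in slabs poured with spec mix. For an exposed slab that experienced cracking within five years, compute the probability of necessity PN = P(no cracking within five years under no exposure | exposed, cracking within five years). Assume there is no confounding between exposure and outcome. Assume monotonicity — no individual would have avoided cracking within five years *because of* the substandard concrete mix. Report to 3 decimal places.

p₁ = 0.254, p₀ = 0.119.
Under exogeneity and monotonicity, PN = (p₁ − p₀) / p₁.
PN = (0.254 − 0.119) / 0.254 = 0.135 / 0.254 ≈ 0.5315

PN ≈ 0.531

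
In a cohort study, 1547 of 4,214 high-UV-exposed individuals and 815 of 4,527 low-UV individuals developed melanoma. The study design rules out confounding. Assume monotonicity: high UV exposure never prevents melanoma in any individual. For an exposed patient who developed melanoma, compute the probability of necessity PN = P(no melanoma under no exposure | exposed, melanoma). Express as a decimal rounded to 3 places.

p₁ = P(outcome | exposed) = 1547/4214 = 0.36711
p₀ = P(outcome | unexposed) = 815/4527 = 0.18003
Under exogeneity and monotonicity, PN = (p₁ − p₀) / p₁.
PN = (0.36711 − 0.18003) / 0.36711 = 0.18708 / 0.36711 ≈ 0.5096

PN ≈ 0.510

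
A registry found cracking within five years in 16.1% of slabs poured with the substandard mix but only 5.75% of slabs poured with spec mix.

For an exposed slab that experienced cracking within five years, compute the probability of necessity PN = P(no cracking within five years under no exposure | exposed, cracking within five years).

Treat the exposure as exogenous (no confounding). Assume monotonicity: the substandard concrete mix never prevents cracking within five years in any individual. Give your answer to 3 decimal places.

p₁ = 0.161, p₀ = 0.0575.
Under exogeneity and monotonicity, PN = (p₁ − p₀) / p₁.
PN = (0.161 − 0.0575) / 0.161 = 0.1035 / 0.161 ≈ 0.6429

PN ≈ 0.643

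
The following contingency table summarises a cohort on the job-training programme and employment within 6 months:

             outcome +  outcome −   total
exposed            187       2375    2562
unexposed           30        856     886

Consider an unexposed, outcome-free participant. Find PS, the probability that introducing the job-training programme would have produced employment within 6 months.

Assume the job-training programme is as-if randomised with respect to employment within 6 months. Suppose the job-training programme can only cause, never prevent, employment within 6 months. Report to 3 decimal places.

PS ≈ 0.041

p₁ = P(outcome | exposed) = 187/2562 = 0.07299
p₀ = P(outcome | unexposed) = 30/886 = 0.03386
Under exogeneity and monotonicity, PS = (p₁ − p₀)/(1 − p₀).
PS = (0.07299 − 0.03386) / 0.96614 ≈ 0.0405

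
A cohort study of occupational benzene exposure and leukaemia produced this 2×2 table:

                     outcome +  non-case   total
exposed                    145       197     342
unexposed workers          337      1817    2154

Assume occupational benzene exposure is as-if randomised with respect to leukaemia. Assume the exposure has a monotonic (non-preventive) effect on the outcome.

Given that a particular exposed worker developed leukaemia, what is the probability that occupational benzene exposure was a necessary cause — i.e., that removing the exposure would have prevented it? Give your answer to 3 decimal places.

PN ≈ 0.631

p₁ = P(outcome | exposed) = 145/342 = 0.42398
p₀ = P(outcome | unexposed) = 337/2154 = 0.15645
Under exogeneity and monotonicity, PN = (p₁ − p₀)/p₁.
PN = (0.42398 − 0.15645) / 0.42398 ≈ 0.6310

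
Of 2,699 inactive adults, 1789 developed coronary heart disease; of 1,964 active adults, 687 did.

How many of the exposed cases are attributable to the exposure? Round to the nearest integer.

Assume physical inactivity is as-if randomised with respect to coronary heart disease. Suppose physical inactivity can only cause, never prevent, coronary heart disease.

p₁ = P(outcome | exposed) = 1789/2699 = 0.66284
p₀ = P(outcome | unexposed) = 687/1964 = 0.3498
PN = (p₁ − p₀)/p₁ = (0.66284 − 0.3498) / 0.66284 ≈ 0.47227.
Attributable cases ≈ PN × (exposed cases) = 0.47227 × 1789 ≈ 844.90.

about 845 cases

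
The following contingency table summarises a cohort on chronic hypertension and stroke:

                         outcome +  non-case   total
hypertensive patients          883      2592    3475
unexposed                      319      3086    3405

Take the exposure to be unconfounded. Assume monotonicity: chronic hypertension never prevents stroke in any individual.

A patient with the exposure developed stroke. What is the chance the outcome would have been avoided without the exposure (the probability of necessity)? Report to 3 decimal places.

PN ≈ 0.631

p₁ = P(outcome | exposed) = 883/3475 = 0.2541
p₀ = P(outcome | unexposed) = 319/3405 = 0.093686
Under exogeneity and monotonicity, PN = (p₁ − p₀)/p₁.
PN = (0.2541 − 0.093686) / 0.2541 ≈ 0.6313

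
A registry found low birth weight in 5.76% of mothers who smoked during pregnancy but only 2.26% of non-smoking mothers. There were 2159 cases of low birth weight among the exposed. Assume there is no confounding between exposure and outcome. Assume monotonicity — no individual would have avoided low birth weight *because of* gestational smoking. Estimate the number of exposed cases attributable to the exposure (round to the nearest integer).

about 1312 cases

p₁ = 0.0576, p₀ = 0.0226.
PN = (p₁ − p₀)/p₁ = (0.0576 − 0.0226) / 0.0576 ≈ 0.60764.
Attributable cases ≈ PN × (exposed cases) = 0.60764 × 2159 ≈ 1311.89.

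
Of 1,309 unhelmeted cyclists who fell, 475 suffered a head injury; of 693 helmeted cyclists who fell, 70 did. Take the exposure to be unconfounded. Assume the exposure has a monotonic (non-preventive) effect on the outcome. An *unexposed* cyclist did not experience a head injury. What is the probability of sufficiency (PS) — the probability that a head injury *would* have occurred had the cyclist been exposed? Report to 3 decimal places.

PS ≈ 0.291

p₁ = P(outcome | exposed) = 475/1309 = 0.36287
p₀ = P(outcome | unexposed) = 70/693 = 0.10101
Under exogeneity and monotonicity, PS = (p₁ − p₀) / (1 − p₀).
PS = (0.36287 − 0.10101) / (1 − 0.10101) = 0.26186 / 0.89899 ≈ 0.2913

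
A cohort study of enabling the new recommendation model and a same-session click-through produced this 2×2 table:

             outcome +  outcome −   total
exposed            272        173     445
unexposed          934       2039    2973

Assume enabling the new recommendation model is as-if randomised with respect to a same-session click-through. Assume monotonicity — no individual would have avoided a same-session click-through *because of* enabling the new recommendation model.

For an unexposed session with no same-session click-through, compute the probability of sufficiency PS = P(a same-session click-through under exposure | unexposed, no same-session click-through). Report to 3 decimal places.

PS ≈ 0.433

p₁ = P(outcome | exposed) = 272/445 = 0.61124
p₀ = P(outcome | unexposed) = 934/2973 = 0.31416
Under exogeneity and monotonicity, PS = (p₁ − p₀)/(1 − p₀).
PS = (0.61124 − 0.31416) / 0.68584 ≈ 0.4332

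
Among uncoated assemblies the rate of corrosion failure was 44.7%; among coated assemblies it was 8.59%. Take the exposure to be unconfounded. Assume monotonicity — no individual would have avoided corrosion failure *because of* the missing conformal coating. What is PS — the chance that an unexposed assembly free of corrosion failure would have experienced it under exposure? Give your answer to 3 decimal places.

PS ≈ 0.395

p₁ = 0.447, p₀ = 0.0859.
Under exogeneity and monotonicity, PS = (p₁ − p₀) / (1 − p₀).
PS = (0.447 − 0.0859) / (1 − 0.0859) = 0.3611 / 0.9141 ≈ 0.3950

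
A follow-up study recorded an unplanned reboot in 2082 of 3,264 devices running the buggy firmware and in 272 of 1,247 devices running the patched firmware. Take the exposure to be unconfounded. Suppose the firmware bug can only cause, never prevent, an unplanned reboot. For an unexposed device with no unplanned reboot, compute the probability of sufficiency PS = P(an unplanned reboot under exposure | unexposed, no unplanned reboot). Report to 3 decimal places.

p₁ = P(outcome | exposed) = 2082/3264 = 0.63787
p₀ = P(outcome | unexposed) = 272/1247 = 0.21812
Under exogeneity and monotonicity, PS = (p₁ − p₀) / (1 − p₀).
PS = (0.63787 − 0.21812) / (1 − 0.21812) = 0.41974 / 0.78188 ≈ 0.5368

PS ≈ 0.537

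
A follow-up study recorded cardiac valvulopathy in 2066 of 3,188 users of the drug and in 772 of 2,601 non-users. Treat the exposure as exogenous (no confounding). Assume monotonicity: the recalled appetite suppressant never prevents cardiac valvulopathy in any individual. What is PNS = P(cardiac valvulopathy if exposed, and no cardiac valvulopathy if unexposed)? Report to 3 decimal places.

PNS ≈ 0.351

p₁ = P(outcome | exposed) = 2066/3188 = 0.64806
p₀ = P(outcome | unexposed) = 772/2601 = 0.29681
Under exogeneity and monotonicity, PNS = p₁ − p₀.
PNS = 0.64806 − 0.29681 = 0.35125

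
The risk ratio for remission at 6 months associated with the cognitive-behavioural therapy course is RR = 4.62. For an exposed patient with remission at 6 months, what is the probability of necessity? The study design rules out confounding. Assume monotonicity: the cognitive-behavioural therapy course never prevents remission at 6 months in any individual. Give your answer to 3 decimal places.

Under exogeneity and monotonicity, PN = (RR − 1) / RR = 1 − 1/RR.
PN = (4.62 − 1) / 4.62 = 3.62 / 4.62 ≈ 0.7835

PN ≈ 0.784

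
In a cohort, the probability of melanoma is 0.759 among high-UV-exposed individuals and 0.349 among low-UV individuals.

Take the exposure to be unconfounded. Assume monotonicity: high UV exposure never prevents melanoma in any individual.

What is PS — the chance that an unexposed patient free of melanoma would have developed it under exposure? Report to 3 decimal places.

PS ≈ 0.630

Let p₁ = 0.759, p₀ = 0.349.
Under exogeneity and monotonicity, PS = (p₁ − p₀) / (1 − p₀).
PS = (0.759 − 0.349) / (1 − 0.349) = 0.41 / 0.651 ≈ 0.6298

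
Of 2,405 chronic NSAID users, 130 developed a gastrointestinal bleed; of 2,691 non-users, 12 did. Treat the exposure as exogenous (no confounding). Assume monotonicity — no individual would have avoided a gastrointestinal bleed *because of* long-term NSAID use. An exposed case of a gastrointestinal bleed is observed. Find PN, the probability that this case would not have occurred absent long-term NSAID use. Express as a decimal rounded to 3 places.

p₁ = P(outcome | exposed) = 130/2405 = 0.054054
p₀ = P(outcome | unexposed) = 12/2691 = 0.0044593
Under exogeneity and monotonicity, PN = (p₁ − p₀) / p₁.
PN = (0.054054 − 0.0044593) / 0.054054 = 0.049595 / 0.054054 ≈ 0.9175

PN ≈ 0.918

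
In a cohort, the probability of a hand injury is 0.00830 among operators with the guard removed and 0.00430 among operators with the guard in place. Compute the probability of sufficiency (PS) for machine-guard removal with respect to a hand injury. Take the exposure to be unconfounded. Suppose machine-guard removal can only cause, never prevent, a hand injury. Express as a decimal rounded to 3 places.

PS ≈ 0.004

Let p₁ = 0.0083, p₀ = 0.0043.
Under exogeneity and monotonicity, PS = (p₁ − p₀) / (1 − p₀).
PS = (0.0083 − 0.0043) / (1 − 0.0043) = 0.004 / 0.9957 ≈ 0.0040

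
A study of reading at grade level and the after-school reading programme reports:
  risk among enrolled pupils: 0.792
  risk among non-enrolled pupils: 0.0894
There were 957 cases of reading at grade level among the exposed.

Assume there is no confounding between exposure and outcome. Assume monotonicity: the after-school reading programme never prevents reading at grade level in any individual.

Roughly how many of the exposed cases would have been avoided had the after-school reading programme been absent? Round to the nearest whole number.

Let p₁ = 0.792, p₀ = 0.0894.
PN = (p₁ − p₀)/p₁ = (0.792 − 0.0894) / 0.792 ≈ 0.88712.
Attributable cases ≈ PN × (exposed cases) = 0.88712 × 957 ≈ 848.98.

about 849 cases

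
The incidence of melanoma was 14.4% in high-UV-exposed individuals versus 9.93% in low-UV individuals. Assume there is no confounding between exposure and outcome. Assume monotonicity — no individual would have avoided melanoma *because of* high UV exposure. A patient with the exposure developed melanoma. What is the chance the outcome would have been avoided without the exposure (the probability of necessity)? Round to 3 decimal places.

p₁ = 0.144, p₀ = 0.0993.
Under exogeneity and monotonicity, PN = (p₁ − p₀) / p₁.
PN = (0.144 − 0.0993) / 0.144 = 0.0447 / 0.144 ≈ 0.3104

PN ≈ 0.310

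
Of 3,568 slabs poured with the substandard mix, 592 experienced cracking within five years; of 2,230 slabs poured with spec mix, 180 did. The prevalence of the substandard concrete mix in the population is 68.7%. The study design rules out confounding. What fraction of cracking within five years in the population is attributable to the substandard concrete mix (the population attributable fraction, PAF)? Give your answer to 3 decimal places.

PAF ≈ 0.420

p₁ = P(outcome | exposed) = 592/3568 = 0.16592
p₀ = P(outcome | unexposed) = 180/2230 = 0.080717
Overall risk P(Y=1) = π·p₁ + (1−π)·p₀ = 0.687×0.16592 + 0.313×0.080717 = 0.13925.
Under exogeneity, PAF = [P(Y=1) − p₀] / P(Y=1).
PAF = (0.13925 − 0.080717) / 0.13925 ≈ 0.4203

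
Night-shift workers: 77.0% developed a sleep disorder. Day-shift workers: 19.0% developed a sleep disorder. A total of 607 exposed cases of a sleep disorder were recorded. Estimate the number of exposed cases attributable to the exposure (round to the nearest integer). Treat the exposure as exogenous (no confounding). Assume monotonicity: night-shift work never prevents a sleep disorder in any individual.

about 457 cases

p₁ = 0.77, p₀ = 0.19.
PN = (p₁ − p₀)/p₁ = (0.77 − 0.19) / 0.77 ≈ 0.75325.
Attributable cases ≈ PN × (exposed cases) = 0.75325 × 607 ≈ 457.22.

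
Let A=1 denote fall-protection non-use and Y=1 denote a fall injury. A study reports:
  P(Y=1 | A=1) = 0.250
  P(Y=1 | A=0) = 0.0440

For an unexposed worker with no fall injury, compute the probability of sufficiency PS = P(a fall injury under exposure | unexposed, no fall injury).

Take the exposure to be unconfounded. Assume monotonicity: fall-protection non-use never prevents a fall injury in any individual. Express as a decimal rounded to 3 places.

Let p₁ = 0.25, p₀ = 0.044.
Under exogeneity and monotonicity, PS = (p₁ − p₀) / (1 − p₀).
PS = (0.25 − 0.044) / (1 − 0.044) = 0.206 / 0.956 ≈ 0.2155

PS ≈ 0.215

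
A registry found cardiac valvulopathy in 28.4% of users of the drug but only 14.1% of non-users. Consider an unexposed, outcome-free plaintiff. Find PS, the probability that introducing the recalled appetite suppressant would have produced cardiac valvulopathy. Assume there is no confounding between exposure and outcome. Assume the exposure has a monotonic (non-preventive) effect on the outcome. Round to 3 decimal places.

p₁ = 0.284, p₀ = 0.141.
Under exogeneity and monotonicity, PS = (p₁ − p₀) / (1 − p₀).
PS = (0.284 − 0.141) / (1 − 0.141) = 0.143 / 0.859 ≈ 0.1665

PS ≈ 0.166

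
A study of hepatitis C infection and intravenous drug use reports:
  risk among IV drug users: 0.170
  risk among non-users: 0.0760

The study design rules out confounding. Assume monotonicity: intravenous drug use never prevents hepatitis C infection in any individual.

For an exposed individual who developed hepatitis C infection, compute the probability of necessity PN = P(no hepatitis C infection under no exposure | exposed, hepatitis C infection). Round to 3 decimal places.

Let p₁ = 0.17, p₀ = 0.076.
Under exogeneity and monotonicity, PN = (p₁ − p₀) / p₁.
PN = (0.17 − 0.076) / 0.17 = 0.094 / 0.17 ≈ 0.5529

PN ≈ 0.553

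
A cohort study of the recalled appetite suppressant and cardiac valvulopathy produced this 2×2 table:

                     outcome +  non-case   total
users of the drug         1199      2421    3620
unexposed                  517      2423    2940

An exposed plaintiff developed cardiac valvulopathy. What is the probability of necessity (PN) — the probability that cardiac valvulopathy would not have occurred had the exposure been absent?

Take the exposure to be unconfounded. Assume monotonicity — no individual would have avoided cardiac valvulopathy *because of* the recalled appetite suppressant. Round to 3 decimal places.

PN ≈ 0.469

p₁ = P(outcome | exposed) = 1199/3620 = 0.33122
p₀ = P(outcome | unexposed) = 517/2940 = 0.17585
Under exogeneity and monotonicity, PN = (p₁ − p₀) / p₁.
PN = (0.33122 − 0.17585) / 0.33122 = 0.15537 / 0.33122 ≈ 0.4691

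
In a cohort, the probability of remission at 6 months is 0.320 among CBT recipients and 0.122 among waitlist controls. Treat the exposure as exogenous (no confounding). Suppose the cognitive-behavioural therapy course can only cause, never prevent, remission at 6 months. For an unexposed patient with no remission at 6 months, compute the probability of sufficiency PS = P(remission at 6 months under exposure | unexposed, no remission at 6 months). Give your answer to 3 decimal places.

PS ≈ 0.226

Let p₁ = 0.32, p₀ = 0.122.
Under exogeneity and monotonicity, PS = (p₁ − p₀) / (1 − p₀).
PS = (0.32 − 0.122) / (1 − 0.122) = 0.198 / 0.878 ≈ 0.2255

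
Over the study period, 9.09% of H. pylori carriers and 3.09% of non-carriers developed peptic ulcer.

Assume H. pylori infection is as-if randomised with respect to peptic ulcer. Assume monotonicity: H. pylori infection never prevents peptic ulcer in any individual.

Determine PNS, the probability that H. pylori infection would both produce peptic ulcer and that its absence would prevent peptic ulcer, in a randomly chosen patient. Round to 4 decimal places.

p₁ = 0.0909, p₀ = 0.0309.
Under exogeneity and monotonicity, PNS = p₁ − p₀.
PNS = 0.0909 − 0.0309 = 0.06

PNS ≈ 0.0600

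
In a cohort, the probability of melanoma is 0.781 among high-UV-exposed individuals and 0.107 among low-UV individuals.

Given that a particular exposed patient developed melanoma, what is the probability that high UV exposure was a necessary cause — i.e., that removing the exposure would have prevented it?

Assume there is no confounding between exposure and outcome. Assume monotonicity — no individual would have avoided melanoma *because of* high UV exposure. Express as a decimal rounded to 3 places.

Let p₁ = 0.781, p₀ = 0.107.
Under exogeneity and monotonicity, PN = (p₁ − p₀) / p₁.
PN = (0.781 − 0.107) / 0.781 = 0.674 / 0.781 ≈ 0.8630

PN ≈ 0.863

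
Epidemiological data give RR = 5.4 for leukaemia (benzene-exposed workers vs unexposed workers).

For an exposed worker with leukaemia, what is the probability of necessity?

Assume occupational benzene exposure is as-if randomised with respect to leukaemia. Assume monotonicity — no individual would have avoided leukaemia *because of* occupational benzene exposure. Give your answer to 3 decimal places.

Under exogeneity and monotonicity, PN = (RR − 1) / RR = 1 − 1/RR.
PN = (5.4 − 1) / 5.4 = 4.4 / 5.4 ≈ 0.8148

PN ≈ 0.815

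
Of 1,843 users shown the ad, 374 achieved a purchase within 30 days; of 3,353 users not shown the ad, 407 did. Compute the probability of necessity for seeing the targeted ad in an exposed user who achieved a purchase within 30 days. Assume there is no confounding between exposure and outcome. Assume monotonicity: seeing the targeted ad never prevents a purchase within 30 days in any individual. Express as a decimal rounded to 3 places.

p₁ = P(outcome | exposed) = 374/1843 = 0.20293
p₀ = P(outcome | unexposed) = 407/3353 = 0.12138
Under exogeneity and monotonicity, PN = (p₁ − p₀) / p₁.
PN = (0.20293 − 0.12138) / 0.20293 = 0.081546 / 0.20293 ≈ 0.4018

PN ≈ 0.402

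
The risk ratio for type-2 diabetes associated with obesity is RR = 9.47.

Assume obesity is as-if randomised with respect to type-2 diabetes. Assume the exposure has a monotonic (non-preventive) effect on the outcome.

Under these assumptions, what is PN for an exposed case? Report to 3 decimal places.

Under exogeneity and monotonicity, PN = (RR − 1) / RR = 1 − 1/RR.
PN = (9.47 − 1) / 9.47 = 8.47 / 9.47 ≈ 0.8944

PN ≈ 0.894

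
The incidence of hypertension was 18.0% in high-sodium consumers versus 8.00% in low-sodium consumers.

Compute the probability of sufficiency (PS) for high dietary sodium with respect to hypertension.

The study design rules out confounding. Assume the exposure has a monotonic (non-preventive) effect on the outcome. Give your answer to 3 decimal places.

PS ≈ 0.109

p₁ = 0.18, p₀ = 0.08.
Under exogeneity and monotonicity, PS = (p₁ − p₀) / (1 − p₀).
PS = (0.18 − 0.08) / (1 − 0.08) = 0.1 / 0.92 ≈ 0.1087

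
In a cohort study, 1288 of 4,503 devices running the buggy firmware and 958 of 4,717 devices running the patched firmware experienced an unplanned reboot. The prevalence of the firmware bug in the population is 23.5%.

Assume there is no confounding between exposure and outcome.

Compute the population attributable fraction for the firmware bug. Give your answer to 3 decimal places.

p₁ = P(outcome | exposed) = 1288/4503 = 0.28603
p₀ = P(outcome | unexposed) = 958/4717 = 0.2031
Overall risk P(Y=1) = π·p₁ + (1−π)·p₀ = 0.235×0.28603 + 0.765×0.2031 = 0.22259.
Under exogeneity, PAF = [P(Y=1) − p₀] / P(Y=1).
PAF = (0.22259 − 0.2031) / 0.22259 ≈ 0.0876

PAF ≈ 0.088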